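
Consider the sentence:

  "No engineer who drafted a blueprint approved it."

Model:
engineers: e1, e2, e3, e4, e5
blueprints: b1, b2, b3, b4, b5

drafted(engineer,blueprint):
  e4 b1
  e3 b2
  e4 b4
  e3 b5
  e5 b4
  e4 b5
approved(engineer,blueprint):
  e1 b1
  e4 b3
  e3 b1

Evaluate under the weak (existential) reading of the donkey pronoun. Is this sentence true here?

True

"it" takes "a blueprint" as antecedent — a donkey pronoun bound across the clause boundary.
Truth condition: for no (e,b) with drafted(e,b) does approved(e,b) hold.
Restrictor pairs — does the scope hold? (e3,b2):fails  (e3,b5):fails  (e4,b1):fails  (e4,b4):fails  (e4,b5):fails  (e5,b4):fails
Scope holds for no restrictor pair, so the sentence is true.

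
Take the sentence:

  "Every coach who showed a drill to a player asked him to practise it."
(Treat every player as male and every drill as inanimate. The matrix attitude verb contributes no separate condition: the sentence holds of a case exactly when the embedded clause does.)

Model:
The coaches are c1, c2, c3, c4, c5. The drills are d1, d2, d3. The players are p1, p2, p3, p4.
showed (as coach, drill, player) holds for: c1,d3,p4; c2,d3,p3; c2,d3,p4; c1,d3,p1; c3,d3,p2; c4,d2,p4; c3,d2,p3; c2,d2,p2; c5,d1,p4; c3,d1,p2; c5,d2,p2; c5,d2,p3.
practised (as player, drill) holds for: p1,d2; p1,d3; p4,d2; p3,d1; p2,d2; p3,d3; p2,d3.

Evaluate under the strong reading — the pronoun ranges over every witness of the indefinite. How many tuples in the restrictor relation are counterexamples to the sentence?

6

"him" takes "a player" as antecedent and "it" takes "a drill"; both are donkey pronouns co-varying with the restrictor.
Strong reading: for every (c,d,p) with showed(c,d,p), practised(p,d).
Restrictor triples: (c1,d3,p1)→practised(p1,d3) ✓  (c1,d3,p4)→practised(p4,d3) ✗  (c2,d2,p2)→practised(p2,d2) ✓  (c2,d3,p3)→practised(p3,d3) ✓  (c2,d3,p4)→practised(p4,d3) ✗  (c3,d1,p2)→practised(p2,d1) ✗  (c3,d2,p3)→practised(p3,d2) ✗  (c3,d3,p2)→practised(p2,d3) ✓  (c4,d2,p4)→practised(p4,d2) ✓  (c5,d1,p4)→practised(p4,d1) ✗  (c5,d2,p2)→practised(p2,d2) ✓  (c5,d2,p3)→practised(p3,d2) ✗
Counterexamples (restrictor triples failing the scope): 6.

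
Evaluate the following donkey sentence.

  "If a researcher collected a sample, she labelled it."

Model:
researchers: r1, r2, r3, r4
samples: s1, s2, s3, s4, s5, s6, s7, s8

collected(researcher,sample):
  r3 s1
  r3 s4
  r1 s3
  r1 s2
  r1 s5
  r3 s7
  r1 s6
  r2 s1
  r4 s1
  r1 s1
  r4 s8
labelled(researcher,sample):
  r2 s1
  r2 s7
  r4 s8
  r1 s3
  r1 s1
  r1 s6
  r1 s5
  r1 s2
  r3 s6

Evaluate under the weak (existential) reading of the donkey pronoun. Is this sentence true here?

False

"it" takes "a sample" as antecedent — a donkey pronoun bound across the clause boundary.
Weak reading: every researcher r with some collected-sample has at least one collected-sample s such that labelled(r,s).
Per researcher: r1:✓  r2:✓  r3:✗  r4:✓
r3 has no witness among its collected-samples.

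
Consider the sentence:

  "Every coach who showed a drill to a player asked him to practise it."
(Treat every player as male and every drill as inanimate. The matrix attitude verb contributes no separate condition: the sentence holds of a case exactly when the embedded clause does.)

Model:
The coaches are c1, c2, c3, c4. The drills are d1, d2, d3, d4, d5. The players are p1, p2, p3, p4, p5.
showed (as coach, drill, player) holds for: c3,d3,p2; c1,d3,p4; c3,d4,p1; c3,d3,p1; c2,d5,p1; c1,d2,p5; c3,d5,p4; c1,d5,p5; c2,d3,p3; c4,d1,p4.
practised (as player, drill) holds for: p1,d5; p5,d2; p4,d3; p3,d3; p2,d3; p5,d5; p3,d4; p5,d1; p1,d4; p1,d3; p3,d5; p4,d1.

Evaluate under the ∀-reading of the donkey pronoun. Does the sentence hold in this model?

"him" takes "a player" as antecedent and "it" takes "a drill"; both are donkey pronouns co-varying with the restrictor.
Strong reading: for every (c,d,p) with showed(c,d,p), practised(p,d).
Restrictor triples: (c1,d2,p5)→practised(p5,d2) ✓  (c1,d3,p4)→practised(p4,d3) ✓  (c1,d5,p5)→practised(p5,d5) ✓  (c2,d3,p3)→practised(p3,d3) ✓  (c2,d5,p1)→practised(p1,d5) ✓  (c3,d3,p1)→practised(p1,d3) ✓  (c3,d3,p2)→practised(p2,d3) ✓  (c3,d4,p1)→practised(p1,d4) ✓  (c3,d5,p4)→practised(p4,d5) ✗  (c4,d1,p4)→practised(p4,d1) ✓
Counterexample: (c3,d5,p4) — practised(p4,d5) does not hold.

False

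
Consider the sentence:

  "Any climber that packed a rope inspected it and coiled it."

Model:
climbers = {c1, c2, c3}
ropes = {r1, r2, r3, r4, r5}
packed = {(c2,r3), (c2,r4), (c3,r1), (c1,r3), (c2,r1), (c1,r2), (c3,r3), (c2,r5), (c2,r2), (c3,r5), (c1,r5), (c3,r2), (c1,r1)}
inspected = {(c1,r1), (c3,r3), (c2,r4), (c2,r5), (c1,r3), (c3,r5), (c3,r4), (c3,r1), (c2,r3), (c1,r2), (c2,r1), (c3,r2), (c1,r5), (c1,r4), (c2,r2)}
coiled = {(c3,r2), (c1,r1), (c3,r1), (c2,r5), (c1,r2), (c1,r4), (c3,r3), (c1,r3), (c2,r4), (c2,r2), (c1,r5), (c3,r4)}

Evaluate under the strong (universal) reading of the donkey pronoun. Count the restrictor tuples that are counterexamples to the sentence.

"it" takes "a rope" as antecedent — a donkey pronoun bound across the clause boundary.
Strong reading: for every (c,r) with packed(c,r), inspected(c,r) ∧ coiled(c,r).
Restrictor pairs: (c1,r1) ✓  (c1,r2) ✓  (c1,r3) ✓  (c1,r5) ✓  (c2,r1) ✗  (c2,r2) ✓  (c2,r3) ✗  (c2,r4) ✓  (c2,r5) ✓  (c3,r1) ✓  (c3,r2) ✓  (c3,r3) ✓  (c3,r5) ✗
Counterexamples (restrictor pairs failing the scope): 3.

3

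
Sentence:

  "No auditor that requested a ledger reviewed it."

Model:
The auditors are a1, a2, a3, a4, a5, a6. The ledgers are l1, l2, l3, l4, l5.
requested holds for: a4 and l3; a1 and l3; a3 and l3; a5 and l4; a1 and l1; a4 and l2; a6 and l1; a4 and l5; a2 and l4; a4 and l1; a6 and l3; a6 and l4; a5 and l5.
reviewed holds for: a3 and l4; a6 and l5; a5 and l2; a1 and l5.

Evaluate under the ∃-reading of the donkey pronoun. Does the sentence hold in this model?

"it" takes "a ledger" as antecedent — a donkey pronoun bound across the clause boundary.
Truth condition: for no (a,l) with requested(a,l) does reviewed(a,l) hold.
Restrictor pairs — does the scope hold? (a1,l1):fails  (a1,l3):fails  (a2,l4):fails  (a3,l3):fails  (a4,l1):fails  (a4,l2):fails  (a4,l3):fails  (a4,l5):fails  (a5,l4):fails  (a5,l5):fails  (a6,l1):fails  (a6,l3):fails  (a6,l4):fails
Scope holds for no restrictor pair, so the sentence is true.

True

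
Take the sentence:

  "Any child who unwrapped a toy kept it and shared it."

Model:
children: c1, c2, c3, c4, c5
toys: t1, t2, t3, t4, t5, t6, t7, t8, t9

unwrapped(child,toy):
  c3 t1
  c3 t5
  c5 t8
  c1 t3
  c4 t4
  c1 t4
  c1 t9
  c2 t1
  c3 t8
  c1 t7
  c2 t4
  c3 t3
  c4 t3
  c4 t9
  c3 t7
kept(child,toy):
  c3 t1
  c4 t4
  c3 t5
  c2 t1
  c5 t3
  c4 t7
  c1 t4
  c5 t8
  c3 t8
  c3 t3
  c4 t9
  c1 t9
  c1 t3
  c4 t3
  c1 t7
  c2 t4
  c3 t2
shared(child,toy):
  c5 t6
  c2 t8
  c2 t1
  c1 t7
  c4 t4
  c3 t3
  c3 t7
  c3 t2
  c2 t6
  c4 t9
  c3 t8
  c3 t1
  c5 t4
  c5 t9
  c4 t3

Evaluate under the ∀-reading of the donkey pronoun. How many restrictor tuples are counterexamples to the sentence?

"it" takes "a toy" as antecedent — a donkey pronoun bound across the clause boundary.
Strong reading: for every (c,t) with unwrapped(c,t), kept(c,t) ∧ shared(c,t).
Restrictor pairs: (c1,t3) ✗  (c1,t4) ✗  (c1,t7) ✓  (c1,t9) ✗  (c2,t1) ✓  (c2,t4) ✗  (c3,t1) ✓  (c3,t3) ✓  (c3,t5) ✗  (c3,t7) ✗  (c3,t8) ✓  (c4,t3) ✓  (c4,t4) ✓  (c4,t9) ✓  (c5,t8) ✗
Counterexamples (restrictor pairs failing the scope): 7.

7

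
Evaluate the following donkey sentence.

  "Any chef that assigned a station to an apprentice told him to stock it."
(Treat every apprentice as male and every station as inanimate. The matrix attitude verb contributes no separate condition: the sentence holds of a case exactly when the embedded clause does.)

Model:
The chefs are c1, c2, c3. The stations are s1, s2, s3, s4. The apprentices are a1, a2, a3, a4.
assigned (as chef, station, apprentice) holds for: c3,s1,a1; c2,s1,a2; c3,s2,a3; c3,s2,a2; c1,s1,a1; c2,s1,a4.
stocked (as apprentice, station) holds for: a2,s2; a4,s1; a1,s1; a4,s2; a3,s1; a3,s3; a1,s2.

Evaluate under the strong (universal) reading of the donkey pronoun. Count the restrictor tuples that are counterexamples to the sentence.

2

"him" takes "an apprentice" as antecedent and "it" takes "a station"; both are donkey pronouns co-varying with the restrictor.
Strong reading: for every (c,s,a) with assigned(c,s,a), stocked(a,s).
Restrictor triples: (c1,s1,a1)→stocked(a1,s1) ✓  (c2,s1,a2)→stocked(a2,s1) ✗  (c2,s1,a4)→stocked(a4,s1) ✓  (c3,s1,a1)→stocked(a1,s1) ✓  (c3,s2,a2)→stocked(a2,s2) ✓  (c3,s2,a3)→stocked(a3,s2) ✗
Counterexamples (restrictor triples failing the scope): 2.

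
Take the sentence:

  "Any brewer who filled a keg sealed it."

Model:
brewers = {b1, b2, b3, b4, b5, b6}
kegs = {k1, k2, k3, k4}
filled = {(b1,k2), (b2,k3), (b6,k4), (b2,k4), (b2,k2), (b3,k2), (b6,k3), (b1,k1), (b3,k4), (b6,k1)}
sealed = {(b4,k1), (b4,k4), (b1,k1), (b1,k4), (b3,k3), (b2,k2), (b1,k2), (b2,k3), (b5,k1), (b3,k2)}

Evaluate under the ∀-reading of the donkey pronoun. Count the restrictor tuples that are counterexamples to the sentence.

5

"it" takes "a keg" as antecedent — a donkey pronoun bound across the clause boundary.
Strong reading: for every (b,k) with filled(b,k), sealed(b,k).
Restrictor pairs: (b1,k1) ✓  (b1,k2) ✓  (b2,k2) ✓  (b2,k3) ✓  (b2,k4) ✗  (b3,k2) ✓  (b3,k4) ✗  (b6,k1) ✗  (b6,k3) ✗  (b6,k4) ✗
Counterexamples (restrictor pairs failing the scope): 5.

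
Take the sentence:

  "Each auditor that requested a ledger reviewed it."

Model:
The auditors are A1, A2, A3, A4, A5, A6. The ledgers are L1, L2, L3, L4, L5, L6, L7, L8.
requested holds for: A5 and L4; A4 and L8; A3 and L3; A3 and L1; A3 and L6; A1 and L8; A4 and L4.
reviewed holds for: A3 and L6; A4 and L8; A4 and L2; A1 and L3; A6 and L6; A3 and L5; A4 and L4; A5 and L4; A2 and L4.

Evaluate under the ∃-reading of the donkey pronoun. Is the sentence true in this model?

False

"it" takes "a ledger" as antecedent — a donkey pronoun bound across the clause boundary.
Weak reading: every auditor a with some requested-ledger has at least one requested-ledger l such that reviewed(a,l).
Per auditor: A1:✗  A3:✓  A4:✓  A5:✓
A1 has no witness among its requested-ledgers.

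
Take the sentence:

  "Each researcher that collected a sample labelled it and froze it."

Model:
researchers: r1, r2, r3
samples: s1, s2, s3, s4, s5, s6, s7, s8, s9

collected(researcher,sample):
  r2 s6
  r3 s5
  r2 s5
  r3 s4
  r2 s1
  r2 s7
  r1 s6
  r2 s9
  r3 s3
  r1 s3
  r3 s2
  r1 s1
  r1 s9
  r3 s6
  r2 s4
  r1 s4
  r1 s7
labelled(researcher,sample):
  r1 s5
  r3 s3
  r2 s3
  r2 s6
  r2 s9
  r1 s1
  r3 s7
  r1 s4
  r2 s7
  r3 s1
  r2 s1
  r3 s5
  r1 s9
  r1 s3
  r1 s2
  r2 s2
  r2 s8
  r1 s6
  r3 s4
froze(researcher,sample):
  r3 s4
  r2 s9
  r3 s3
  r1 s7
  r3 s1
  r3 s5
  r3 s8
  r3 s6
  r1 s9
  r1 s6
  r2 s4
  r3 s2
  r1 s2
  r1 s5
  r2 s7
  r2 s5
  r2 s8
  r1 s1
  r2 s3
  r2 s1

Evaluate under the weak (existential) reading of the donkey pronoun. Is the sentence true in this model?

"it" takes "a sample" as antecedent — a donkey pronoun bound across the clause boundary.
Weak reading: every researcher r with some collected-sample has at least one collected-sample s such that labelled(r,s) ∧ froze(r,s).
Per researcher: r1:✓  r2:✓  r3:✓
Every researcher in the restrictor has a witness.

True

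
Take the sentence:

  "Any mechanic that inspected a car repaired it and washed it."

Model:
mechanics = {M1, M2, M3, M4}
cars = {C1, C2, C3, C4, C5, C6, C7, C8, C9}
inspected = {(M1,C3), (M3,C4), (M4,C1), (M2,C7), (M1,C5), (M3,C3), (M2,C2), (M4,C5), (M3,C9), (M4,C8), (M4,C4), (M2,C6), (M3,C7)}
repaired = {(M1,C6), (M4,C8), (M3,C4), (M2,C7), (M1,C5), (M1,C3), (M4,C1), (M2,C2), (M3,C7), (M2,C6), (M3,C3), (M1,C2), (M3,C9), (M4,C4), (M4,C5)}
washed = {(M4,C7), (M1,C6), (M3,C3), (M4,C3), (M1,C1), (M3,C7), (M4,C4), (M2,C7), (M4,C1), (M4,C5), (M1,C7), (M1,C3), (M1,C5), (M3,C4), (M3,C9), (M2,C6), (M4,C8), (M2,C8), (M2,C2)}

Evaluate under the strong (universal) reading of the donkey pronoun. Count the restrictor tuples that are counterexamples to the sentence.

"it" takes "a car" as antecedent — a donkey pronoun bound across the clause boundary.
Strong reading: for every (m,c) with inspected(m,c), repaired(m,c) ∧ washed(m,c).
Restrictor pairs: (M1,C3) ✓  (M1,C5) ✓  (M2,C2) ✓  (M2,C6) ✓  (M2,C7) ✓  (M3,C3) ✓  (M3,C4) ✓  (M3,C7) ✓  (M3,C9) ✓  (M4,C1) ✓  (M4,C4) ✓  (M4,C5) ✓  (M4,C8) ✓
Counterexamples (restrictor pairs failing the scope): 0.

0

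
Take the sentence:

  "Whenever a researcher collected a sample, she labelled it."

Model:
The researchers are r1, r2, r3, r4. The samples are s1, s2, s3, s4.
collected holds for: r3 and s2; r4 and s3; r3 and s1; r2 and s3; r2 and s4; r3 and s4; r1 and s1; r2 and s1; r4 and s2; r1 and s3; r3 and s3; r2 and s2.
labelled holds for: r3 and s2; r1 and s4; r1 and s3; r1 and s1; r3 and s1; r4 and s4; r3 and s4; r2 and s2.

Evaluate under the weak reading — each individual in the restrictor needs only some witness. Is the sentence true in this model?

"it" takes "a sample" as antecedent — a donkey pronoun bound across the clause boundary.
Weak reading: every researcher r with some collected-sample has at least one collected-sample s such that labelled(r,s).
Per researcher: r1:✓  r2:✓  r3:✓  r4:✗
r4 has no witness among its collected-samples.

False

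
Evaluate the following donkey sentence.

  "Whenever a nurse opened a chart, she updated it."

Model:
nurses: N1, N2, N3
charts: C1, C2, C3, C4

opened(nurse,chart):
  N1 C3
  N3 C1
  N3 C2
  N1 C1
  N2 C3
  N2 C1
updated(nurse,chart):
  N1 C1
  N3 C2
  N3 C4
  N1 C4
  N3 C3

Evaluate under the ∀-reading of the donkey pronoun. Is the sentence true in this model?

"it" takes "a chart" as antecedent — a donkey pronoun bound across the clause boundary.
Strong reading: for every (n,c) with opened(n,c), updated(n,c).
Restrictor pairs: (N1,C1) ✓  (N1,C3) ✗  (N2,C1) ✗  (N2,C3) ✗  (N3,C1) ✗  (N3,C2) ✓
Counterexample: (N1,C3) is in opened but fails the scope.

False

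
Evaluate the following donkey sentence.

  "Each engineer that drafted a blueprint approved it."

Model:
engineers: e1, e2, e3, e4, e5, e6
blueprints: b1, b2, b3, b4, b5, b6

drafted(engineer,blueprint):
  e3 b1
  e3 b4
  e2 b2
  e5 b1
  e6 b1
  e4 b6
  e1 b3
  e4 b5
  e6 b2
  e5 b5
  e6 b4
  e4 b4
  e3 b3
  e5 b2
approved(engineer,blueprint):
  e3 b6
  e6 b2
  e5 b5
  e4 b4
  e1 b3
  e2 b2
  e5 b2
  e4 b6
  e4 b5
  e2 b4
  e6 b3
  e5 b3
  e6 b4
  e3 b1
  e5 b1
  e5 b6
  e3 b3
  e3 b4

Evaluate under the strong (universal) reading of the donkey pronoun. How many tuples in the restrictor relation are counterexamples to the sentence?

"it" takes "a blueprint" as antecedent — a donkey pronoun bound across the clause boundary.
Strong reading: for every (e,b) with drafted(e,b), approved(e,b).
Restrictor pairs: (e1,b3) ✓  (e2,b2) ✓  (e3,b1) ✓  (e3,b3) ✓  (e3,b4) ✓  (e4,b4) ✓  (e4,b5) ✓  (e4,b6) ✓  (e5,b1) ✓  (e5,b2) ✓  (e5,b5) ✓  (e6,b1) ✗  (e6,b2) ✓  (e6,b4) ✓
Counterexamples (restrictor pairs failing the scope): 1.

1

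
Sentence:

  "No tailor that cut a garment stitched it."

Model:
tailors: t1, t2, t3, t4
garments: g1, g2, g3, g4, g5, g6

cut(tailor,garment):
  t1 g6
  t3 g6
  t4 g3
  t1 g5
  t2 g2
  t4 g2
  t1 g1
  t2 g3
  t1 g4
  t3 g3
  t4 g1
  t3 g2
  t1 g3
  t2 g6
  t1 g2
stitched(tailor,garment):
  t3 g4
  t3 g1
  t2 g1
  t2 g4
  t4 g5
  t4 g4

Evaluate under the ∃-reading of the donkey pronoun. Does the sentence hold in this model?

True

"it" takes "a garment" as antecedent — a donkey pronoun bound across the clause boundary.
Truth condition: for no (t,g) with cut(t,g) does stitched(t,g) hold.
Restrictor pairs — does the scope hold? (t1,g1):fails  (t1,g2):fails  (t1,g3):fails  (t1,g4):fails  (t1,g5):fails  (t1,g6):fails  (t2,g2):fails  (t2,g3):fails  (t2,g6):fails  (t3,g2):fails  (t3,g3):fails  (t3,g6):fails  (t4,g1):fails  (t4,g2):fails  (t4,g3):fails
Scope holds for no restrictor pair, so the sentence is true.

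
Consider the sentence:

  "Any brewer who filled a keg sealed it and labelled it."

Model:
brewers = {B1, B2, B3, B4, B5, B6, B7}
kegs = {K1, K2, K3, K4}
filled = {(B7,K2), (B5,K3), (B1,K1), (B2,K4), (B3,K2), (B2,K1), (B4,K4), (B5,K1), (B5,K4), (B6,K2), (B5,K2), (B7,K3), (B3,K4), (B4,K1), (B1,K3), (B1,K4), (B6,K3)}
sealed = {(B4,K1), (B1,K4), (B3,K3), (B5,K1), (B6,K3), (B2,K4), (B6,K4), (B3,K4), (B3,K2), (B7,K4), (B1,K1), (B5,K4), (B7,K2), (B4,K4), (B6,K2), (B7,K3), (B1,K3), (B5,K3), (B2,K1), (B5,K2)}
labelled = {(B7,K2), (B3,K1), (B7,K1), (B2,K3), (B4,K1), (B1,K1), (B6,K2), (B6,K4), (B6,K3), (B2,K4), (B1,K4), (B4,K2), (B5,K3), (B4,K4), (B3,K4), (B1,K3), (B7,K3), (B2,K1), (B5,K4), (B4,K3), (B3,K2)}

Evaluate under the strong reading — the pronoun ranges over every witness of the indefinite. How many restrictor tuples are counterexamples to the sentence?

2

"it" takes "a keg" as antecedent — a donkey pronoun bound across the clause boundary.
Strong reading: for every (b,k) with filled(b,k), sealed(b,k) ∧ labelled(b,k).
Restrictor pairs: (B1,K1) ✓  (B1,K3) ✓  (B1,K4) ✓  (B2,K1) ✓  (B2,K4) ✓  (B3,K2) ✓  (B3,K4) ✓  (B4,K1) ✓  (B4,K4) ✓  (B5,K1) ✗  (B5,K2) ✗  (B5,K3) ✓  (B5,K4) ✓  (B6,K2) ✓  (B6,K3) ✓  (B7,K2) ✓  (B7,K3) ✓
Counterexamples (restrictor pairs failing the scope): 2.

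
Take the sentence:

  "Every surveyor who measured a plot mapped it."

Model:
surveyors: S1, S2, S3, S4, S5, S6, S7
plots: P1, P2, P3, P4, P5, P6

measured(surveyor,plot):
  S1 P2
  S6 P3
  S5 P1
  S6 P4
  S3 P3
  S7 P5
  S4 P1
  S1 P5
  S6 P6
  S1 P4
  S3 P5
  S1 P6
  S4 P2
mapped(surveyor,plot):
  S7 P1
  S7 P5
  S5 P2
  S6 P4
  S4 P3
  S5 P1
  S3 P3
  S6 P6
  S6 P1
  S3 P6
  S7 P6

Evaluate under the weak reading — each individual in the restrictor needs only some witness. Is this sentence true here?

False

"it" takes "a plot" as antecedent — a donkey pronoun bound across the clause boundary.
Weak reading: every surveyor s with some measured-plot has at least one measured-plot p such that mapped(s,p).
Per surveyor: S1:✗  S3:✓  S4:✗  S5:✓  S6:✓  S7:✓
S1 has no witness among its measured-plots.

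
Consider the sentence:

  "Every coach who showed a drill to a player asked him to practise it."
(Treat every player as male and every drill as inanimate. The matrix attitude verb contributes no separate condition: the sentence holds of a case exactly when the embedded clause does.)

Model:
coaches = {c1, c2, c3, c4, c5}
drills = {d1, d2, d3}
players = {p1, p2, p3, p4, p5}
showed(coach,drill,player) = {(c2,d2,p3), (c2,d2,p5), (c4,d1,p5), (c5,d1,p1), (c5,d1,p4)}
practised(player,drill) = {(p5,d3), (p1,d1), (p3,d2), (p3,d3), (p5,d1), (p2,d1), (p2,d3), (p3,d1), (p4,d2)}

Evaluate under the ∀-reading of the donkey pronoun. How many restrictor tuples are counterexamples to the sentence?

"him" takes "a player" as antecedent and "it" takes "a drill"; both are donkey pronouns co-varying with the restrictor.
Strong reading: for every (c,d,p) with showed(c,d,p), practised(p,d).
Restrictor triples: (c2,d2,p3)→practised(p3,d2) ✓  (c2,d2,p5)→practised(p5,d2) ✗  (c4,d1,p5)→practised(p5,d1) ✓  (c5,d1,p1)→practised(p1,d1) ✓  (c5,d1,p4)→practised(p4,d1) ✗
Counterexamples (restrictor triples failing the scope): 2.

2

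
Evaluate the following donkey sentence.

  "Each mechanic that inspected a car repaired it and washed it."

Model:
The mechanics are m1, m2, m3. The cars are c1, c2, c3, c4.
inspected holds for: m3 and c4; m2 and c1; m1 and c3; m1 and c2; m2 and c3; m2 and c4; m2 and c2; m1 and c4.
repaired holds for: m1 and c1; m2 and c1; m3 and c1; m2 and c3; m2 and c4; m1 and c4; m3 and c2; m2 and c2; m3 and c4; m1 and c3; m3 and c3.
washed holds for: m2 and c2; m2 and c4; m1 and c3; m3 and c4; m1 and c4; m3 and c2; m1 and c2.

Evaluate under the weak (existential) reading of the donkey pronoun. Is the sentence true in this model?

"it" takes "a car" as antecedent — a donkey pronoun bound across the clause boundary.
Weak reading: every mechanic m with some inspected-car has at least one inspected-car c such that repaired(m,c) ∧ washed(m,c).
Per mechanic: m1:✓  m2:✓  m3:✓
Every mechanic in the restrictor has a witness.

True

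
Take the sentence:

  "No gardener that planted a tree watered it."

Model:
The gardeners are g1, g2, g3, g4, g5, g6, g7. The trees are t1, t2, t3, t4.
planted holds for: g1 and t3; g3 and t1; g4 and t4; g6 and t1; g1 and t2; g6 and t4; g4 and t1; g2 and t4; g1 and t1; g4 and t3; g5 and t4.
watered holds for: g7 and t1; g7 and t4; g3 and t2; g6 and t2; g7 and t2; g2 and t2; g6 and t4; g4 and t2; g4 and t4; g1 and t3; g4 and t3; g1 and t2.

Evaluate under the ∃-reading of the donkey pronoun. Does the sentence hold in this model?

False

"it" takes "a tree" as antecedent — a donkey pronoun bound across the clause boundary.
Truth condition: for no (g,t) with planted(g,t) does watered(g,t) hold.
Restrictor pairs — does the scope hold? (g1,t1):fails  (g1,t2):holds  (g1,t3):holds  (g2,t4):fails  (g3,t1):fails  (g4,t1):fails  (g4,t3):holds  (g4,t4):holds  (g5,t4):fails  (g6,t1):fails  (g6,t4):holds
Scope holds for 5 pair(s), so the sentence is false.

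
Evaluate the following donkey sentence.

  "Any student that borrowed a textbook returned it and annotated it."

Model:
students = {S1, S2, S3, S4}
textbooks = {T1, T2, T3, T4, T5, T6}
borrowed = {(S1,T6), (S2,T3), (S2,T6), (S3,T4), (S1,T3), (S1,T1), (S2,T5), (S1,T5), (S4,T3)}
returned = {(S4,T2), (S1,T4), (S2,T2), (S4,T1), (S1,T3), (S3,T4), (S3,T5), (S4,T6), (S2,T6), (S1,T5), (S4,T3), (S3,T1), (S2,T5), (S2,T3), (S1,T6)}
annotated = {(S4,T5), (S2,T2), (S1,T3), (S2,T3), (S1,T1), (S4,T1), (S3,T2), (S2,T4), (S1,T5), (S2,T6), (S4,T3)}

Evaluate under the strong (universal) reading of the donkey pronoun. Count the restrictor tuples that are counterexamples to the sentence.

"it" takes "a textbook" as antecedent — a donkey pronoun bound across the clause boundary.
Strong reading: for every (s,t) with borrowed(s,t), returned(s,t) ∧ annotated(s,t).
Restrictor pairs: (S1,T1) ✗  (S1,T3) ✓  (S1,T5) ✓  (S1,T6) ✗  (S2,T3) ✓  (S2,T5) ✗  (S2,T6) ✓  (S3,T4) ✗  (S4,T3) ✓
Counterexamples (restrictor pairs failing the scope): 4.

4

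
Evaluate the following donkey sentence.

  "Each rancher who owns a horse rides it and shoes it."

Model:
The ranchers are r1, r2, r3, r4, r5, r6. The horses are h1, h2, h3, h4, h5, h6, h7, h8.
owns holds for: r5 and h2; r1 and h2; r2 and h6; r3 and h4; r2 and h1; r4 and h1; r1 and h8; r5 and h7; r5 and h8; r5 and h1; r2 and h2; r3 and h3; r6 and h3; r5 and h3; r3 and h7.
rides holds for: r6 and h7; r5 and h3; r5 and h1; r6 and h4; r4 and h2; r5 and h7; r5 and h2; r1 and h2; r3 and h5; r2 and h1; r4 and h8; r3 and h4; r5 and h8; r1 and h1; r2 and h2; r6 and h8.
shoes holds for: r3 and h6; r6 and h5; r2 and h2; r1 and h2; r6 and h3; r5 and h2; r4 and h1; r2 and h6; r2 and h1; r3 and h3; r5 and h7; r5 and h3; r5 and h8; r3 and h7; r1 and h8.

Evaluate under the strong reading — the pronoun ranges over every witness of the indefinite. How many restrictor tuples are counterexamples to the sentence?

8

"it" takes "a horse" as antecedent — a donkey pronoun bound across the clause boundary.
Strong reading: for every (r,h) with owns(r,h), rides(r,h) ∧ shoes(r,h).
Restrictor pairs: (r1,h2) ✓  (r1,h8) ✗  (r2,h1) ✓  (r2,h2) ✓  (r2,h6) ✗  (r3,h3) ✗  (r3,h4) ✗  (r3,h7) ✗  (r4,h1) ✗  (r5,h1) ✗  (r5,h2) ✓  (r5,h3) ✓  (r5,h7) ✓  (r5,h8) ✓  (r6,h3) ✗
Counterexamples (restrictor pairs failing the scope): 8.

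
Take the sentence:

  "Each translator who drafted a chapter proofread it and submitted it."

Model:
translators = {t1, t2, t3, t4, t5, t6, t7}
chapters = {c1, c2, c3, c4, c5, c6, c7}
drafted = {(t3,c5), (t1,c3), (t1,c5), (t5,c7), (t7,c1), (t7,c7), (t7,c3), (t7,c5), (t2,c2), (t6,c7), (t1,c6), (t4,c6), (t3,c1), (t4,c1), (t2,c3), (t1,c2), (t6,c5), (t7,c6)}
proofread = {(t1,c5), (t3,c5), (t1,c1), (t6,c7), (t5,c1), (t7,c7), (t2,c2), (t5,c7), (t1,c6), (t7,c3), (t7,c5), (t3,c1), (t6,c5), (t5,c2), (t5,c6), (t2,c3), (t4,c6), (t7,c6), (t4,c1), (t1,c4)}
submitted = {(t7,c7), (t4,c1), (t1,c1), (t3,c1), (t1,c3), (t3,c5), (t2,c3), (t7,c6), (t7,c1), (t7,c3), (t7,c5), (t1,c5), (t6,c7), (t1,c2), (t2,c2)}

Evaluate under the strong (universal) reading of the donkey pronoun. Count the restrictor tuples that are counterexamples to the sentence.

"it" takes "a chapter" as antecedent — a donkey pronoun bound across the clause boundary.
Strong reading: for every (t,c) with drafted(t,c), proofread(t,c) ∧ submitted(t,c).
Restrictor pairs: (t1,c2) ✗  (t1,c3) ✗  (t1,c5) ✓  (t1,c6) ✗  (t2,c2) ✓  (t2,c3) ✓  (t3,c1) ✓  (t3,c5) ✓  (t4,c1) ✓  (t4,c6) ✗  (t5,c7) ✗  (t6,c5) ✗  (t6,c7) ✓  (t7,c1) ✗  (t7,c3) ✓  (t7,c5) ✓  (t7,c6) ✓  (t7,c7) ✓
Counterexamples (restrictor pairs failing the scope): 7.

7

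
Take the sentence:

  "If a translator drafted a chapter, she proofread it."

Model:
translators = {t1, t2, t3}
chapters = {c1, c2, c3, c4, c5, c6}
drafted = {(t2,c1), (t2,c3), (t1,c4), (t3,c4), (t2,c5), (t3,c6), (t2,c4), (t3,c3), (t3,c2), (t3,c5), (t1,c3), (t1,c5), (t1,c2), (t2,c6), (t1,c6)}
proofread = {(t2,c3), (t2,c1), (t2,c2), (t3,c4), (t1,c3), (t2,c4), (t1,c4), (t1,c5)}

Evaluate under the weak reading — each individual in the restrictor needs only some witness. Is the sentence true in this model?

True

"it" takes "a chapter" as antecedent — a donkey pronoun bound across the clause boundary.
Weak reading: every translator t with some drafted-chapter has at least one drafted-chapter c such that proofread(t,c).
Per translator: t1:✓  t2:✓  t3:✓
Every translator in the restrictor has a witness.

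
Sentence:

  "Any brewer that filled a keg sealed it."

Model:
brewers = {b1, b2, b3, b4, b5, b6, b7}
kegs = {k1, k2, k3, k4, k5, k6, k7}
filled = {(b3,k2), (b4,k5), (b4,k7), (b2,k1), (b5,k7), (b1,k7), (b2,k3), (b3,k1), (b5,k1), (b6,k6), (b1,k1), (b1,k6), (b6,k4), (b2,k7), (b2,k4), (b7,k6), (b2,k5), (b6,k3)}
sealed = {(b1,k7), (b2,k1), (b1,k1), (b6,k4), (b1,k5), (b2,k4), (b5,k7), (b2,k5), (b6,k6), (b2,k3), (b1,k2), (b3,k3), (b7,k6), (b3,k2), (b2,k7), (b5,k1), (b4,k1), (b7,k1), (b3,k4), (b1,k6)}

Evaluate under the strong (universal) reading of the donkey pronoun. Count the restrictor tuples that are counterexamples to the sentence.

"it" takes "a keg" as antecedent — a donkey pronoun bound across the clause boundary.
Strong reading: for every (b,k) with filled(b,k), sealed(b,k).
Restrictor pairs: (b1,k1) ✓  (b1,k6) ✓  (b1,k7) ✓  (b2,k1) ✓  (b2,k3) ✓  (b2,k4) ✓  (b2,k5) ✓  (b2,k7) ✓  (b3,k1) ✗  (b3,k2) ✓  (b4,k5) ✗  (b4,k7) ✗  (b5,k1) ✓  (b5,k7) ✓  (b6,k3) ✗  (b6,k4) ✓  (b6,k6) ✓  (b7,k6) ✓
Counterexamples (restrictor pairs failing the scope): 4.

4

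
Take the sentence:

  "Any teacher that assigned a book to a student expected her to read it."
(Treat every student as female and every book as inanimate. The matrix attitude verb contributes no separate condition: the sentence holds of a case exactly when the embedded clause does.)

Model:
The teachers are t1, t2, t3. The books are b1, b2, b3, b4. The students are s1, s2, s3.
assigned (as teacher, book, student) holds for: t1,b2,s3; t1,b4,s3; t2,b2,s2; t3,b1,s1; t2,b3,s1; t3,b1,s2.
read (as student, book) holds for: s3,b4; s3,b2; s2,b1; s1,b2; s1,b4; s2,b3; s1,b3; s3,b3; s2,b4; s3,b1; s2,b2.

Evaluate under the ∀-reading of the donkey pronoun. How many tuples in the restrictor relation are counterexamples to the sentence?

"her" takes "a student" as antecedent and "it" takes "a book"; both are donkey pronouns co-varying with the restrictor.
Strong reading: for every (t,b,s) with assigned(t,b,s), read(s,b).
Restrictor triples: (t1,b2,s3)→read(s3,b2) ✓  (t1,b4,s3)→read(s3,b4) ✓  (t2,b2,s2)→read(s2,b2) ✓  (t2,b3,s1)→read(s1,b3) ✓  (t3,b1,s1)→read(s1,b1) ✗  (t3,b1,s2)→read(s2,b1) ✓
Counterexamples (restrictor triples failing the scope): 1.

1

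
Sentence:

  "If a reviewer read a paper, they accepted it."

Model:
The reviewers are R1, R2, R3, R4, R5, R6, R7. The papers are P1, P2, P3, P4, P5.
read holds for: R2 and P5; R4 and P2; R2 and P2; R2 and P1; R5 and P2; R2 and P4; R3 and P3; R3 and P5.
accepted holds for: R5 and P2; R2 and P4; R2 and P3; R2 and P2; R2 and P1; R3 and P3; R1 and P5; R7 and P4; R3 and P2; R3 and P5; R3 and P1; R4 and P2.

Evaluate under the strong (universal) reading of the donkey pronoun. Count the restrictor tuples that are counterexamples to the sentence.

"it" takes "a paper" as antecedent — a donkey pronoun bound across the clause boundary.
Strong reading: for every (r,p) with read(r,p), accepted(r,p).
Restrictor pairs: (R2,P1) ✓  (R2,P2) ✓  (R2,P4) ✓  (R2,P5) ✗  (R3,P3) ✓  (R3,P5) ✓  (R4,P2) ✓  (R5,P2) ✓
Counterexamples (restrictor pairs failing the scope): 1.

1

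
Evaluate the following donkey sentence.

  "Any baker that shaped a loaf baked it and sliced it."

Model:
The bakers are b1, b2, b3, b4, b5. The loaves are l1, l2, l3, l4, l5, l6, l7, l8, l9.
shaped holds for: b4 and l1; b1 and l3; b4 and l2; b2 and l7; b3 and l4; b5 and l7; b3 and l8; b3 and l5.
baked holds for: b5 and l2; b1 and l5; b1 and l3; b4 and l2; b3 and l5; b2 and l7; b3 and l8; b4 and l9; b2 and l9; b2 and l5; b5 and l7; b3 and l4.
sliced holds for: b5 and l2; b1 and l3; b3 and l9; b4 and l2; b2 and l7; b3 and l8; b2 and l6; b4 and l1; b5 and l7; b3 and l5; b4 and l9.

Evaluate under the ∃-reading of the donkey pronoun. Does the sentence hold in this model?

"it" takes "a loaf" as antecedent — a donkey pronoun bound across the clause boundary.
Weak reading: every baker b with some shaped-loaf has at least one shaped-loaf l such that baked(b,l) ∧ sliced(b,l).
Per baker: b1:✓  b2:✓  b3:✓  b4:✓  b5:✓
Every baker in the restrictor has a witness.

True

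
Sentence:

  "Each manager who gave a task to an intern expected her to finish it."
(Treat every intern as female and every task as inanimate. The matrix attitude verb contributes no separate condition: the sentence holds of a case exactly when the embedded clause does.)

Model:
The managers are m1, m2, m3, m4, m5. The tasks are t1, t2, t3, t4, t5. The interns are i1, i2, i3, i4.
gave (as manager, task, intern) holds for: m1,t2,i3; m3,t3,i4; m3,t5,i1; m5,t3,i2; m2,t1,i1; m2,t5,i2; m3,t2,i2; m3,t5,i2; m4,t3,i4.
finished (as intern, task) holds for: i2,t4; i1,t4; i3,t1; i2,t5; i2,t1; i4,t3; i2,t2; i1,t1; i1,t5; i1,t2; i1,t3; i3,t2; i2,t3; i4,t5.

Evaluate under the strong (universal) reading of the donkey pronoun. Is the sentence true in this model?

True

"her" takes "an intern" as antecedent and "it" takes "a task"; both are donkey pronouns co-varying with the restrictor.
Strong reading: for every (m,t,i) with gave(m,t,i), finished(i,t).
Restrictor triples: (m1,t2,i3)→finished(i3,t2) ✓  (m2,t1,i1)→finished(i1,t1) ✓  (m2,t5,i2)→finished(i2,t5) ✓  (m3,t2,i2)→finished(i2,t2) ✓  (m3,t3,i4)→finished(i4,t3) ✓  (m3,t5,i1)→finished(i1,t5) ✓  (m3,t5,i2)→finished(i2,t5) ✓  (m4,t3,i4)→finished(i4,t3) ✓  (m5,t3,i2)→finished(i2,t3) ✓
Every restrictor triple satisfies the scope.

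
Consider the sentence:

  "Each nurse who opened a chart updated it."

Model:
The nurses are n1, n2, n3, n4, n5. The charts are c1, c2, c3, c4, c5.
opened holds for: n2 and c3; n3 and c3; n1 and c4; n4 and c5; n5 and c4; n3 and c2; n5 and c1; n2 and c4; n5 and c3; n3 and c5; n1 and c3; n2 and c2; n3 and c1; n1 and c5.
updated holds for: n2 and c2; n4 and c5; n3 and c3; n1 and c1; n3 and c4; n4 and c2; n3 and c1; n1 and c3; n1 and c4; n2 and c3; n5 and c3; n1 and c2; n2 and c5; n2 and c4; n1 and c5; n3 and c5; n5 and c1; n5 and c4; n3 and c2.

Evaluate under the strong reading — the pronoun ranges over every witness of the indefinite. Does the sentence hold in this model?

True

"it" takes "a chart" as antecedent — a donkey pronoun bound across the clause boundary.
Strong reading: for every (n,c) with opened(n,c), updated(n,c).
Restrictor pairs: (n1,c3) ✓  (n1,c4) ✓  (n1,c5) ✓  (n2,c2) ✓  (n2,c3) ✓  (n2,c4) ✓  (n3,c1) ✓  (n3,c2) ✓  (n3,c3) ✓  (n3,c5) ✓  (n4,c5) ✓  (n5,c1) ✓  (n5,c3) ✓  (n5,c4) ✓
Every restrictor pair satisfies the scope.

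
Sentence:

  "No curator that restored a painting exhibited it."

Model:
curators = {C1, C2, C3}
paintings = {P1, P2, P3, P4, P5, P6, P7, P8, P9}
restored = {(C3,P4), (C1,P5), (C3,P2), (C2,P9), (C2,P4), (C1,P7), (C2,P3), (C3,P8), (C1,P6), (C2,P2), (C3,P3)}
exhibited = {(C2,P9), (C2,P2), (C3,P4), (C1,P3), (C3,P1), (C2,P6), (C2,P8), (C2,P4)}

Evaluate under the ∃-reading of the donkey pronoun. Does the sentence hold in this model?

False

"it" takes "a painting" as antecedent — a donkey pronoun bound across the clause boundary.
Truth condition: for no (c,p) with restored(c,p) does exhibited(c,p) hold.
Restrictor pairs — does the scope hold? (C1,P5):fails  (C1,P6):fails  (C1,P7):fails  (C2,P2):holds  (C2,P3):fails  (C2,P4):holds  (C2,P9):holds  (C3,P2):fails  (C3,P3):fails  (C3,P4):holds  (C3,P8):fails
Scope holds for 4 pair(s), so the sentence is false.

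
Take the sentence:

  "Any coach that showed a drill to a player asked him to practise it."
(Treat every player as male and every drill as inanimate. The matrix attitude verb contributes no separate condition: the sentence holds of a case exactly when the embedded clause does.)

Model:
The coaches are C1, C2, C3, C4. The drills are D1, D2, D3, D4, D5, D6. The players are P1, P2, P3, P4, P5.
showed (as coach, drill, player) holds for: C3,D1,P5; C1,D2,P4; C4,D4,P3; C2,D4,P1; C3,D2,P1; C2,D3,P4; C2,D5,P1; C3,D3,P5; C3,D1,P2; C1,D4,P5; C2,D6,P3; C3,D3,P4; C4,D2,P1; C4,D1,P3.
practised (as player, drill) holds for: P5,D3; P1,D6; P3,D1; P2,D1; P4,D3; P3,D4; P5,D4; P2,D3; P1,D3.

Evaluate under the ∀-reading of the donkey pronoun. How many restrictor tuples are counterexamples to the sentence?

"him" takes "a player" as antecedent and "it" takes "a drill"; both are donkey pronouns co-varying with the restrictor.
Strong reading: for every (c,d,p) with showed(c,d,p), practised(p,d).
Restrictor triples: (C1,D2,P4)→practised(P4,D2) ✗  (C1,D4,P5)→practised(P5,D4) ✓  (C2,D3,P4)→practised(P4,D3) ✓  (C2,D4,P1)→practised(P1,D4) ✗  (C2,D5,P1)→practised(P1,D5) ✗  (C2,D6,P3)→practised(P3,D6) ✗  (C3,D1,P2)→practised(P2,D1) ✓  (C3,D1,P5)→practised(P5,D1) ✗  (C3,D2,P1)→practised(P1,D2) ✗  (C3,D3,P4)→practised(P4,D3) ✓  (C3,D3,P5)→practised(P5,D3) ✓  (C4,D1,P3)→practised(P3,D1) ✓  (C4,D2,P1)→practised(P1,D2) ✗  (C4,D4,P3)→practised(P3,D4) ✓
Counterexamples (restrictor triples failing the scope): 7.

7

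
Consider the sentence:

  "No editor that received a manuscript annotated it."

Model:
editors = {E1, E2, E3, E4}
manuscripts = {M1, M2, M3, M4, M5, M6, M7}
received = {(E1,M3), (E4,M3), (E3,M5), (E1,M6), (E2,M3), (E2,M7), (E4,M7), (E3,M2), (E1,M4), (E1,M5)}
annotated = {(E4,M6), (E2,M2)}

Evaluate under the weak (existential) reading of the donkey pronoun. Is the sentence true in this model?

True

"it" takes "a manuscript" as antecedent — a donkey pronoun bound across the clause boundary.
Truth condition: for no (e,m) with received(e,m) does annotated(e,m) hold.
Restrictor pairs — does the scope hold? (E1,M3):fails  (E1,M4):fails  (E1,M5):fails  (E1,M6):fails  (E2,M3):fails  (E2,M7):fails  (E3,M2):fails  (E3,M5):fails  (E4,M3):fails  (E4,M7):fails
Scope holds for no restrictor pair, so the sentence is true.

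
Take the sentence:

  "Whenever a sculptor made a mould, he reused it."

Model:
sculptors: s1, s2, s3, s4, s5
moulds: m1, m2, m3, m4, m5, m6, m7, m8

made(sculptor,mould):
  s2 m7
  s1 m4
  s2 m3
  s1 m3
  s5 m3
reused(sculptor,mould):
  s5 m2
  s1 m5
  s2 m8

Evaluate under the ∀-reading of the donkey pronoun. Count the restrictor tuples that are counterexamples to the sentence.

5

"it" takes "a mould" as antecedent — a donkey pronoun bound across the clause boundary.
Strong reading: for every (s,m) with made(s,m), reused(s,m).
Restrictor pairs: (s1,m3) ✗  (s1,m4) ✗  (s2,m3) ✗  (s2,m7) ✗  (s5,m3) ✗
Counterexamples (restrictor pairs failing the scope): 5.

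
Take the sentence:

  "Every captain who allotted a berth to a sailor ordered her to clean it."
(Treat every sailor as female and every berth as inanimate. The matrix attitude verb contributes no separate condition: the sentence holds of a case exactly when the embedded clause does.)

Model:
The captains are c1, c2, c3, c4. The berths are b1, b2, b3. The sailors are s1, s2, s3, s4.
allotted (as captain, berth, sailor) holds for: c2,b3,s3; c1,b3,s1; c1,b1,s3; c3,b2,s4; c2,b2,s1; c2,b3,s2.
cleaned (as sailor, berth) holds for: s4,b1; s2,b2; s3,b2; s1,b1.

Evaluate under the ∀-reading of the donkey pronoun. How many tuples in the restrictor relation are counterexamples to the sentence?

"her" takes "a sailor" as antecedent and "it" takes "a berth"; both are donkey pronouns co-varying with the restrictor.
Strong reading: for every (c,b,s) with allotted(c,b,s), cleaned(s,b).
Restrictor triples: (c1,b1,s3)→cleaned(s3,b1) ✗  (c1,b3,s1)→cleaned(s1,b3) ✗  (c2,b2,s1)→cleaned(s1,b2) ✗  (c2,b3,s2)→cleaned(s2,b3) ✗  (c2,b3,s3)→cleaned(s3,b3) ✗  (c3,b2,s4)→cleaned(s4,b2) ✗
Counterexamples (restrictor triples failing the scope): 6.

6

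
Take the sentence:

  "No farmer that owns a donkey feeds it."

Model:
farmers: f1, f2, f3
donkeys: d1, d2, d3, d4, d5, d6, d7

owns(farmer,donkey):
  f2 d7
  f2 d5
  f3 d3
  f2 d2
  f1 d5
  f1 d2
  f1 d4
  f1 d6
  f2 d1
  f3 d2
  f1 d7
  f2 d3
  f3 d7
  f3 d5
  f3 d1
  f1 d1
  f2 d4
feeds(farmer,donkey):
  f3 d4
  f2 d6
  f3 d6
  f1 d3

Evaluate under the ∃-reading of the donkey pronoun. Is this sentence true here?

True

"it" takes "a donkey" as antecedent — a donkey pronoun bound across the clause boundary.
Truth condition: for no (f,d) with owns(f,d) does feeds(f,d) hold.
Restrictor pairs — does the scope hold? (f1,d1):fails  (f1,d2):fails  (f1,d4):fails  (f1,d5):fails  (f1,d6):fails  (f1,d7):fails  (f2,d1):fails  (f2,d2):fails  (f2,d3):fails  (f2,d4):fails  (f2,d5):fails  (f2,d7):fails  (f3,d1):fails  (f3,d2):fails  (f3,d3):fails  (f3,d5):fails  (f3,d7):fails
Scope holds for no restrictor pair, so the sentence is true.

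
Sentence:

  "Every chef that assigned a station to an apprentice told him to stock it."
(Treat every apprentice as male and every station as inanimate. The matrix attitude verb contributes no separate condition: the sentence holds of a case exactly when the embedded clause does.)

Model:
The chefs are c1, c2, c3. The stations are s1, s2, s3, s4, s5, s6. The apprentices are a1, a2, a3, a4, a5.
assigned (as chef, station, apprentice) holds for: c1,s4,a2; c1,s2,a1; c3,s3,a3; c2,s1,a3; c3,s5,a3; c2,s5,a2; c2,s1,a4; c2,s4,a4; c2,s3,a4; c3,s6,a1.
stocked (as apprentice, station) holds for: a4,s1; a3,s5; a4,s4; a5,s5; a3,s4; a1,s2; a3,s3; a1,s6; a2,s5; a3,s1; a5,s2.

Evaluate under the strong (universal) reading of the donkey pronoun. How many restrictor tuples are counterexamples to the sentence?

"him" takes "an apprentice" as antecedent and "it" takes "a station"; both are donkey pronouns co-varying with the restrictor.
Strong reading: for every (c,s,a) with assigned(c,s,a), stocked(a,s).
Restrictor triples: (c1,s2,a1)→stocked(a1,s2) ✓  (c1,s4,a2)→stocked(a2,s4) ✗  (c2,s1,a3)→stocked(a3,s1) ✓  (c2,s1,a4)→stocked(a4,s1) ✓  (c2,s3,a4)→stocked(a4,s3) ✗  (c2,s4,a4)→stocked(a4,s4) ✓  (c2,s5,a2)→stocked(a2,s5) ✓  (c3,s3,a3)→stocked(a3,s3) ✓  (c3,s5,a3)→stocked(a3,s5) ✓  (c3,s6,a1)→stocked(a1,s6) ✓
Counterexamples (restrictor triples failing the scope): 2.

2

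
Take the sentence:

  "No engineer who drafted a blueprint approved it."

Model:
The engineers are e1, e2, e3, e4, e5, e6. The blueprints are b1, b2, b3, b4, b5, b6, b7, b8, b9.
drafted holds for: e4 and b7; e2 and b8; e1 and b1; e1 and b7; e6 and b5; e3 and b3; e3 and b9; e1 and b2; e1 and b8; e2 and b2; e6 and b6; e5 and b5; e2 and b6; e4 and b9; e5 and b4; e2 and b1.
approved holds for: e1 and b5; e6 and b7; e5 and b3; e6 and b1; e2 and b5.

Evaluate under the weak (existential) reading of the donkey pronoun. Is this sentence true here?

True

"it" takes "a blueprint" as antecedent — a donkey pronoun bound across the clause boundary.
Truth condition: for no (e,b) with drafted(e,b) does approved(e,b) hold.
Restrictor pairs — does the scope hold? (e1,b1):fails  (e1,b2):fails  (e1,b7):fails  (e1,b8):fails  (e2,b1):fails  (e2,b2):fails  (e2,b6):fails  (e2,b8):fails  (e3,b3):fails  (e3,b9):fails  (e4,b7):fails  (e4,b9):fails  (e5,b4):fails  (e5,b5):fails  (e6,b5):fails  (e6,b6):fails
Scope holds for no restrictor pair, so the sentence is true.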